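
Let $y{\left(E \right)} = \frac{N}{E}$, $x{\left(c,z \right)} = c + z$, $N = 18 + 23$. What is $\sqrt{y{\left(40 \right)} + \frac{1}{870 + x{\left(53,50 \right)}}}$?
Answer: $\frac{9 \sqrt{4796890}}{19460} \approx 1.0129$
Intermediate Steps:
$N = 41$
$y{\left(E \right)} = \frac{41}{E}$
$\sqrt{y{\left(40 \right)} + \frac{1}{870 + x{\left(53,50 \right)}}} = \sqrt{\frac{41}{40} + \frac{1}{870 + \left(53 + 50\right)}} = \sqrt{41 \cdot \frac{1}{40} + \frac{1}{870 + 103}} = \sqrt{\frac{41}{40} + \frac{1}{973}} = \sqrt{\frac{39933}{38920}} = \frac{9 \sqrt{4796890}}{19460}$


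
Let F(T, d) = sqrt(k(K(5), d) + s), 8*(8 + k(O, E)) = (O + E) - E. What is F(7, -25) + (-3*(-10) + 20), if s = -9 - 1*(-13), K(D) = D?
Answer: 50 + 3*I*sqrt(6)/4 ≈ 50.0 + 1.8371*I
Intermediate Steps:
s = 4 (s = -9 + 13 = 4)
k(O, E) = -8 + O/8 (k(O, E) = -8 + ((O + E) - E)/8 = -8 + ((E + O) - E)/8 = -8 + O/8)
F(T, d) = 3*I*sqrt(6)/4 (F(T, d) = sqrt((-8 + (1/8)*5) + 4) = sqrt((-8 + 5/8) + 4) = sqrt(-59/8 + 4) = sqrt(-27/8) = 3*I*sqrt(6)/4)
F(7, -25) + (-3*(-10) + 20) = 3*I*sqrt(6)/4 + (-3*(-10) + 20) = 3*I*sqrt(6)/4 + (30 + 20) = 3*I*sqrt(6)/4 + 50 = 50 + 3*I*sqrt(6)/4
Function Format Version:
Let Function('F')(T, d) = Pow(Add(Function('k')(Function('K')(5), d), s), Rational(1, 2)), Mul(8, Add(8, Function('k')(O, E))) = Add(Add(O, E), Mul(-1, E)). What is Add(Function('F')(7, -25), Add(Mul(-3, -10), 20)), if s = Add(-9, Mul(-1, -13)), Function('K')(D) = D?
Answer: Add(50, Mul(Rational(3, 4), I, Pow(6, Rational(1, 2)))) ≈ Add(50.000, Mul(1.8371, I))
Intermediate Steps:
s = 4 (s = Add(-9, 13) = 4)
Function('k')(O, E) = Add(-8, Mul(Rational(1, 8), O)) (Function('k')(O, E) = Add(-8, Mul(Rational(1, 8), Add(Add(O, E), Mul(-1, E)))) = Add(-8, Mul(Rational(1, 8), Add(Add(E, O), Mul(-1, E)))) = Add(-8, Mul(Rational(1, 8), O)))
Function('F')(T, d) = Mul(Rational(3, 4), I, Pow(6, Rational(1, 2))) (Function('F')(T, d) = Pow(Add(Add(-8, Mul(Rational(1, 8), 5)), 4), Rational(1, 2)) = Pow(Add(Add(-8, Rational(5, 8)), 4), Rational(1, 2)) = Pow(Add(Rational(-59, 8), 4), Rational(1, 2)) = Pow(Rational(-27, 8), Rational(1, 2)) = Mul(Rational(3, 4), I, Pow(6, Rational(1, 2))))
Add(Function('F')(7, -25), Add(Mul(-3, -10), 20)) = Add(Mul(Rational(3, 4), I, Pow(6, Rational(1, 2))), Add(Mul(-3, -10), 20)) = Add(Mul(Rational(3, 4), I, Pow(6, Rational(1, 2))), Add(30, 20)) = Add(Mul(Rational(3, 4), I, Pow(6, Rational(1, 2))), 50) = Add(50, Mul(Rational(3, 4), I, Pow(6, Rational(1, 2))))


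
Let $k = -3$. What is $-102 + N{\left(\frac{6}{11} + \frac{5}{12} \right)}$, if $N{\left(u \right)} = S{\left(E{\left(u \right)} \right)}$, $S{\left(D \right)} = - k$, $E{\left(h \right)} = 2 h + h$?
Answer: $-99$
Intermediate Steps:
$E{\left(h \right)} = 3 h$
$S{\left(D \right)} = 3$ ($S{\left(D \right)} = \left(-1\right) \left(-3\right) = 3$)
$N{\left(u \right)} = 3$
$-102 + N{\left(\frac{6}{11} + \frac{5}{12} \right)} = -102 + 3 = -99$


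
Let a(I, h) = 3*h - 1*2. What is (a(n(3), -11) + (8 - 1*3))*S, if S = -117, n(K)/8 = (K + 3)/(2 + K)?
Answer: 3510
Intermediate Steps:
n(K) = 8*(3 + K)/(2 + K) (n(K) = 8*((K + 3)/(2 + K)) = 8*((3 + K)/(2 + K)) = 8*(3 + K)/(2 + K))
a(I, h) = -2 + 3*h (a(I, h) = 3*h - 2 = -2 + 3*h)
(a(n(3), -11) + (8 - 1*3))*S = ((-2 + 3*(-11)) + (8 - 1*3))*(-117) = ((-2 - 33) + (8 - 3))*(-117) = (-35 + 5)*(-117) = -30*(-117) = 3510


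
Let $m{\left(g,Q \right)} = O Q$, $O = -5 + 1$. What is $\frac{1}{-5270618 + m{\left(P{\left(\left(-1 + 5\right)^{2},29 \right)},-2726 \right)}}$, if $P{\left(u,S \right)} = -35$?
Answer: $- \frac{1}{5259714} \approx -1.9012 \cdot 10^{-7}$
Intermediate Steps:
$O = -4$
$m{\left(g,Q \right)} = - 4 Q$
$\frac{1}{-5270618 + m{\left(P{\left(\left(-1 + 5\right)^{2},29 \right)},-2726 \right)}} = \frac{1}{-5270618 - -10904} = \frac{1}{-5270618 + 10904} = \frac{1}{-5259714} = - \frac{1}{5259714}$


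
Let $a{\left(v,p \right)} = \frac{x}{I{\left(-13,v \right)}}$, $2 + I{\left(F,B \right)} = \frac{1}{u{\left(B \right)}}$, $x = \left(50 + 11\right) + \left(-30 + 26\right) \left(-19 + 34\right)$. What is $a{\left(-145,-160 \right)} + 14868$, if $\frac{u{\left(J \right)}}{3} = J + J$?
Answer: $\frac{25884318}{1741} \approx 14868.0$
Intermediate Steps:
$u{\left(J \right)} = 6 J$ ($u{\left(J \right)} = 3 \left(J + J\right) = 3 \cdot 2 J = 6 J$)
$x = 1$ ($x = 61 - 60 = 1$)
$I{\left(F,B \right)} = -2 + \frac{1}{6 B}$
$a{\left(v,p \right)} = \frac{1}{-2 + \frac{1}{6 v}}$ ($a{\left(v,p \right)} = 1 \frac{1}{-2 + \frac{1}{6 v}} = \frac{1}{-2 + \frac{1}{6 v}}$)
$a{\left(-145,-160 \right)} + 14868 = \left(-6\right) \left(-145\right) \frac{1}{-1 + 12 \left(-145\right)} + 14868 = \left(-6\right) \left(-145\right) \frac{1}{-1 - 1740} + 14868 = \left(-6\right) \left(-145\right) \frac{1}{-1741} + 14868 = \left(-6\right) \left(-145\right) \left(- \frac{1}{1741}\right) + 14868 = - \frac{870}{1741} + 14868 = \frac{25884318}{1741}$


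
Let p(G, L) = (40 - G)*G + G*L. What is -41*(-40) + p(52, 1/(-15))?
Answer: 15188/15 ≈ 1012.5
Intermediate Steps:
p(G, L) = G*L + G*(40 - G) (p(G, L) = G*(40 - G) + G*L = G*L + G*(40 - G))
-41*(-40) + p(52, 1/(-15)) = -41*(-40) + 52*(40 + 1/(-15) - 1*52) = 1640 + 52*(40 - 1/15 - 52) = 1640 + 52*(-181/15) = 1640 - 9412/15 = 15188/15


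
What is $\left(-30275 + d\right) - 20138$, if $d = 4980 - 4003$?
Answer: $-49436$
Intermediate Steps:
$d = 977$ ($d = 4980 - 4003 = 977$)
$\left(-30275 + d\right) - 20138 = \left(-30275 + 977\right) - 20138 = -29298 - 20138 = -49436$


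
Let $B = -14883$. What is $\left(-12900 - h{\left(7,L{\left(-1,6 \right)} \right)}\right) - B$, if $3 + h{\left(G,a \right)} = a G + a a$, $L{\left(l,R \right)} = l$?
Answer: $1992$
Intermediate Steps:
$h{\left(G,a \right)} = -3 + a^{2} + G a$ ($h{\left(G,a \right)} = -3 + \left(a G + a a\right) = -3 + \left(G a + a^{2}\right) = -3 + \left(a^{2} + G a\right) = -3 + a^{2} + G a$)
$\left(-12900 - h{\left(7,L{\left(-1,6 \right)} \right)}\right) - B = \left(-12900 - \left(-3 + \left(-1\right)^{2} + 7 \left(-1\right)\right)\right) - -14883 = \left(-12900 - \left(-3 + 1 - 7\right)\right) + 14883 = \left(-12900 - -9\right) + 14883 = \left(-12900 + 9\right) + 14883 = -12891 + 14883 = 1992$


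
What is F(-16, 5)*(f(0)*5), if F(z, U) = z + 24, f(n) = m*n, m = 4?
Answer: 0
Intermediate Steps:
f(n) = 4*n
F(z, U) = 24 + z
F(-16, 5)*(f(0)*5) = (24 - 16)*((4*0)*5) = 8*(0*5) = 8*0 = 0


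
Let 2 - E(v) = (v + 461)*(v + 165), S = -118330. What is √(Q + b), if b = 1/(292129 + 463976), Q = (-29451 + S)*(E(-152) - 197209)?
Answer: √17000535396316284678705/756105 ≈ 1.7244e+5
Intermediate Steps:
E(v) = 2 - (165 + v)*(461 + v) (E(v) = 2 - (v + 461)*(v + 165) = 2 - (461 + v)*(165 + v) = 2 - (165 + v)*(461 + v))
Q = 29737083944 (Q = (-29451 - 118330)*((-76063 - 1*(-152)² - 626*(-152)) - 197209) = -147781*((-76063 - 1*23104 + 95152) - 197209) = -147781*((-76063 - 23104 + 95152) - 197209) = -147781*(-4015 - 197209) = -147781*(-201224) = 29737083944)
b = 1/756105 ≈ 1.3226e-6
√(Q + b) = √(29737083944 + 1/756105) = √(22484357855478121/756105) = √17000535396316284678705/756105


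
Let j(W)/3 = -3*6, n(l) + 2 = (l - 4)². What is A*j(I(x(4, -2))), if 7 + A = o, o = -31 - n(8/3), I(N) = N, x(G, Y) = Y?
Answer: 2040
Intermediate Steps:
n(l) = -2 + (-4 + l)² (n(l) = -2 + (l - 4)² = -2 + (-4 + l)²)
o = -277/9 (o = -31 - (-2 + (-4 + 8/3)²) = -31 - (-2 + (-4/3)²) = -31 - (-2 + 16/9) = -31 - 1*(-2/9) = -31 + 2/9 = -277/9 ≈ -30.778)
A = -340/9 (A = -7 - 277/9 = -340/9 ≈ -37.778)
j(W) = -54 (j(W) = 3*(-3*6) = 3*(-18) = -54)
A*j(I(x(4, -2))) = -340/9*(-54) = 2040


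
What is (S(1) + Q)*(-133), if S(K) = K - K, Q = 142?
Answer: -18886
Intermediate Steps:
S(K) = 0
(S(1) + Q)*(-133) = (0 + 142)*(-133) = 142*(-133) = -18886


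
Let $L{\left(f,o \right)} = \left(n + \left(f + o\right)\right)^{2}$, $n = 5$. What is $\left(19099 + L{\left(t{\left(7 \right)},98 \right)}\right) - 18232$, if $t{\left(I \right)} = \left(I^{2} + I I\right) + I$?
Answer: $44131$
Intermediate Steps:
$t{\left(I \right)} = I + 2 I^{2}$ ($t{\left(I \right)} = \left(I^{2} + I^{2}\right) + I = 2 I^{2} + I = I + 2 I^{2}$)
$L{\left(f,o \right)} = \left(5 + f + o\right)^{2}$ ($L{\left(f,o \right)} = \left(5 + \left(f + o\right)\right)^{2} = \left(5 + f + o\right)^{2}$)
$\left(19099 + L{\left(t{\left(7 \right)},98 \right)}\right) - 18232 = \left(19099 + \left(5 + 7 \left(1 + 2 \cdot 7\right) + 98\right)^{2}\right) - 18232 = \left(19099 + \left(5 + 7 \left(1 + 14\right) + 98\right)^{2}\right) - 18232 = \left(19099 + \left(5 + 7 \cdot 15 + 98\right)^{2}\right) - 18232 = \left(19099 + \left(5 + 105 + 98\right)^{2}\right) - 18232 = \left(19099 + 208^{2}\right) - 18232 = \left(19099 + 43264\right) - 18232 = 62363 - 18232 = 44131$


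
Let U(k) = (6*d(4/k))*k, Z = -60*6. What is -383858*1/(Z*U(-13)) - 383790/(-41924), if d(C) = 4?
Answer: 3376803751/588612960 ≈ 5.7369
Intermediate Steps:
Z = -360
U(k) = 24*k (U(k) = (6*4)*k = 24*k)
-383858*1/(Z*U(-13)) - 383790/(-41924) = -383858/((24*(-13))*(-360)) - 383790/(-41924) = -383858/((-312*(-360))) - 383790*(-1/41924) = -383858/112320 + 191895/20962 = -383858*1/112320 + 191895/20962 = -191929/56160 + 191895/20962 = 3376803751/588612960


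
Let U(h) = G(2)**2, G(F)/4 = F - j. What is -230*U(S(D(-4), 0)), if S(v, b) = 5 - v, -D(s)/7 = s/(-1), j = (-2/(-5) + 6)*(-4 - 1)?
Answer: -4254080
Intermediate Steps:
j = -32 (j = (-2*(-1/5) + 6)*(-5) = (2/5 + 6)*(-5) = (32/5)*(-5) = -32)
D(s) = 7*s (D(s) = -7*s/(-1) = -7*s*(-1) = -(-7)*s = 7*s)
G(F) = 128 + 4*F (G(F) = 4*(F - 1*(-32)) = 4*(F + 32) = 4*(32 + F) = 128 + 4*F)
U(h) = 18496 (U(h) = (128 + 4*2)**2 = (128 + 8)**2 = 136**2 = 18496)
-230*U(S(D(-4), 0)) = -230*18496 = -4254080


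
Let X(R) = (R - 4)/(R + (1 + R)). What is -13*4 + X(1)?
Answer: -53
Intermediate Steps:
X(R) = (-4 + R)/(1 + 2*R)
-13*4 + X(1) = -13*4 + (-4 + 1)/(1 + 2*1) = -52 - 3/(1 + 2) = -52 - 3/3 = -52 + (⅓)*(-3) = -52 - 1 = -53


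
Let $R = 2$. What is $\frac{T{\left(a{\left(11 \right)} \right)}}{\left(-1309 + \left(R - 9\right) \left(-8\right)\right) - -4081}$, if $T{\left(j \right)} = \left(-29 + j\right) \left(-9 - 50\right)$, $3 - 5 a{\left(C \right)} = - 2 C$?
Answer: $\frac{354}{707} \approx 0.50071$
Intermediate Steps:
$a{\left(C \right)} = \frac{3}{5} + \frac{2 C}{5}$ ($a{\left(C \right)} = \frac{3}{5} - \frac{\left(-2\right) C}{5} = \frac{3}{5} + \frac{2 C}{5}$)
$T{\left(j \right)} = 1711 - 59 j$ ($T{\left(j \right)} = \left(-29 + j\right) \left(-59\right) = 1711 - 59 j$)
$\frac{T{\left(a{\left(11 \right)} \right)}}{\left(-1309 + \left(R - 9\right) \left(-8\right)\right) - -4081} = \frac{1711 - 59 \left(\frac{3}{5} + \frac{2}{5} \cdot 11\right)}{\left(-1309 + \left(2 - 9\right) \left(-8\right)\right) - -4081} = \frac{1711 - 59 \left(\frac{3}{5} + \frac{22}{5}\right)}{\left(-1309 - -56\right) + 4081} = \frac{1711 - 295}{\left(-1309 + 56\right) + 4081} = \frac{1711 - 295}{-1253 + 4081} = \frac{1416}{2828} = 1416 \cdot \frac{1}{2828} = \frac{354}{707}$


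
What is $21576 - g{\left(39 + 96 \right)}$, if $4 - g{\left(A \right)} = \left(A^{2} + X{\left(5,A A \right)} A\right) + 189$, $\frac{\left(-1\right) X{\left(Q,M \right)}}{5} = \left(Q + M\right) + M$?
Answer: $-24567139$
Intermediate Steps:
$X{\left(Q,M \right)} = - 10 M - 5 Q$ ($X{\left(Q,M \right)} = - 5 \left(\left(Q + M\right) + M\right) = - 5 \left(\left(M + Q\right) + M\right) = - 5 \left(Q + 2 M\right) = - 10 M - 5 Q$)
$g{\left(A \right)} = -185 - A^{2} - A \left(-25 - 10 A^{2}\right)$ ($g{\left(A \right)} = 4 - \left(\left(A^{2} + \left(- 10 A A - 25\right) A\right) + 189\right) = 4 - \left(\left(A^{2} + \left(- 10 A^{2} - 25\right) A\right) + 189\right) = 4 - \left(\left(A^{2} + \left(-25 - 10 A^{2}\right) A\right) + 189\right) = 4 - \left(\left(A^{2} + A \left(-25 - 10 A^{2}\right)\right) + 189\right) = 4 - \left(189 + A^{2} + A \left(-25 - 10 A^{2}\right)\right) = -185 - A^{2} - A \left(-25 - 10 A^{2}\right)$)
$21576 - g{\left(39 + 96 \right)} = 21576 - \left(-185 - \left(39 + 96\right)^{2} + 10 \left(39 + 96\right)^{3} + 25 \left(39 + 96\right)\right) = 21576 - \left(-185 - 135^{2} + 10 \cdot 135^{3} + 25 \cdot 135\right) = 21576 - \left(-185 - 18225 + 10 \cdot 2460375 + 3375\right) = 21576 - \left(-185 - 18225 + 24603750 + 3375\right) = 21576 - 24588715 = -24567139$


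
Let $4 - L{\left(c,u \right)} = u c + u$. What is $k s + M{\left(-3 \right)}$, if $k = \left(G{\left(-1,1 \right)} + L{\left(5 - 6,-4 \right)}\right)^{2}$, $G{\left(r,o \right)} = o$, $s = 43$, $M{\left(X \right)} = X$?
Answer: $1072$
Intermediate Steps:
$L{\left(c,u \right)} = 4 - u - c u$ ($L{\left(c,u \right)} = 4 - \left(u c + u\right) = 4 - \left(c u + u\right) = 4 - \left(u + c u\right) = 4 - u - c u$)
$k = 25$ ($k = \left(1 - \left(-8 + \left(5 - 6\right) \left(-4\right)\right)\right)^{2} = \left(1 + \left(4 + 4 - \left(5 - 6\right) \left(-4\right)\right)\right)^{2} = \left(1 + \left(4 + 4 - \left(-1\right) \left(-4\right)\right)\right)^{2} = \left(1 + \left(4 + 4 - 4\right)\right)^{2} = \left(1 + 4\right)^{2} = 5^{2} = 25$)
$k s + M{\left(-3 \right)} = 25 \cdot 43 - 3 = 1075 - 3 = 1072$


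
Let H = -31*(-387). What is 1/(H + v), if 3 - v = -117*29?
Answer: 1/15393 ≈ 6.4965e-5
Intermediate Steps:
v = 3396 (v = 3 - (-117)*29 = 3 - 1*(-3393) = 3 + 3393 = 3396)
H = 11997
1/(H + v) = 1/(11997 + 3396) = 1/15393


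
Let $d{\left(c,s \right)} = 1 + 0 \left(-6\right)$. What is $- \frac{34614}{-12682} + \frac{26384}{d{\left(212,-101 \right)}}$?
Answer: $\frac{167318251}{6341} \approx 26387.0$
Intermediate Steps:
$d{\left(c,s \right)} = 1$ ($d{\left(c,s \right)} = 1 + 0 = 1$)
$- \frac{34614}{-12682} + \frac{26384}{d{\left(212,-101 \right)}} = - \frac{34614}{-12682} + \frac{26384}{1} = \left(-34614\right) \left(- \frac{1}{12682}\right) + 26384 \cdot 1 = \frac{17307}{6341} + 26384 = \frac{167318251}{6341}$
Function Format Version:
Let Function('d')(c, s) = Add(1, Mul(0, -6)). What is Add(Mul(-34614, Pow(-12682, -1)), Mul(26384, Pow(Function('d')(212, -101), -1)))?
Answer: Rational(167318251, 6341) ≈ 26387.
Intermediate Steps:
Function('d')(c, s) = 1 (Function('d')(c, s) = Add(1, 0) = 1)
Add(Mul(-34614, Pow(-12682, -1)), Mul(26384, Pow(Function('d')(212, -101), -1))) = Add(Mul(-34614, Pow(-12682, -1)), Mul(26384, Pow(1, -1))) = Add(Mul(-34614, Rational(-1, 12682)), Mul(26384, 1)) = Add(Rational(17307, 6341), 26384) = Rational(167318251, 6341)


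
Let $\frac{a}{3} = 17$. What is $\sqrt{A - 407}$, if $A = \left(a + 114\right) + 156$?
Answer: $i \sqrt{86} \approx 9.2736 i$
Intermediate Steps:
$a = 51$ ($a = 3 \cdot 17 = 51$)
$A = 321$ ($A = \left(51 + 114\right) + 156 = 165 + 156 = 321$)
$\sqrt{A - 407} = \sqrt{321 - 407} = \sqrt{-86} = i \sqrt{86}$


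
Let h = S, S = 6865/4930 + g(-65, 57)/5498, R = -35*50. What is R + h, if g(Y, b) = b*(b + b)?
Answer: -4736421609/2710514 ≈ -1747.4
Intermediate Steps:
g(Y, b) = 2*b**2 (g(Y, b) = b*(2*b) = 2*b**2)
R = -1750
S = 6977891/2710514 (S = 6865/4930 + (2*57**2)/5498 = 6865*(1/4930) + (2*3249)*(1/5498) = 1373/986 + 6498*(1/5498) = 1373/986 + 3249/2749 = 6977891/2710514 ≈ 2.5744)
h = 6977891/2710514 ≈ 2.5744
R + h = -1750 + 6977891/2710514 = -4736421609/2710514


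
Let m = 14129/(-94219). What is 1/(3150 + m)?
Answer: 94219/296775721 ≈ 0.00031748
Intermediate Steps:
m = -14129/94219 (m = 14129*(-1/94219) = -14129/94219 ≈ -0.14996)
1/(3150 + m) = 1/(3150 - 14129/94219) = 1/(296775721/94219) = 94219/296775721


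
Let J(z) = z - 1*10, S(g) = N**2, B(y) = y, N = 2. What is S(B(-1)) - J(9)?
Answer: 5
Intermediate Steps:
S(g) = 4 (S(g) = 2**2 = 4)
J(z) = -10 + z (J(z) = z - 10 = -10 + z)
S(B(-1)) - J(9) = 4 - (-10 + 9) = 4 - 1*(-1) = 4 + 1 = 5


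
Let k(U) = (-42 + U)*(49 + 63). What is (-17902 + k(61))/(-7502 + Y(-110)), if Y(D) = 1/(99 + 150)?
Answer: 3927726/1867997 ≈ 2.1026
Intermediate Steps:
k(U) = -4704 + 112*U (k(U) = (-42 + U)*112 = -4704 + 112*U)
Y(D) = 1/249
(-17902 + k(61))/(-7502 + Y(-110)) = (-17902 + (-4704 + 112*61))/(-7502 + 1/249) = (-17902 + (-4704 + 6832))/(-1867997/249) = (-17902 + 2128)*(-249/1867997) = -15774*(-249/1867997) = 3927726/1867997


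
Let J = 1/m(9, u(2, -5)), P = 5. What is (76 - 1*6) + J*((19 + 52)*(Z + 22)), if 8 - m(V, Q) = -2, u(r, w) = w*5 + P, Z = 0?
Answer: 1131/5 ≈ 226.20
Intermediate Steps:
u(r, w) = 5 + 5*w (u(r, w) = w*5 + 5 = 5*w + 5 = 5 + 5*w)
m(V, Q) = 10 (m(V, Q) = 8 - 1*(-2) = 8 + 2 = 10)
J = ⅒ (J = 1/10 = ⅒ ≈ 0.10000)
(76 - 1*6) + J*((19 + 52)*(Z + 22)) = (76 - 1*6) + ((19 + 52)*(0 + 22))/10 = (76 - 6) + (71*22)/10 = 70 + (⅒)*1562 = 70 + 781/5 = 1131/5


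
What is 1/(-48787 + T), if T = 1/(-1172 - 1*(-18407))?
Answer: -17235/840843944 ≈ -2.0497e-5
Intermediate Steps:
T = 1/17235 (T = 1/(-1172 + 18407) = 1/17235 ≈ 5.8021e-5)
1/(-48787 + T) = 1/(-48787 + 1/17235) = 1/(-840843944/17235) = -17235/840843944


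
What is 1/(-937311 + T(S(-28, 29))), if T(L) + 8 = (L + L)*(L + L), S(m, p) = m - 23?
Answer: -1/926915 ≈ -1.0788e-6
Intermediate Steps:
S(m, p) = -23 + m
T(L) = -8 + 4*L² (T(L) = -8 + (L + L)*(L + L) = -8 + (2*L)*(2*L) = -8 + 4*L²)
1/(-937311 + T(S(-28, 29))) = 1/(-937311 + (-8 + 4*(-23 - 28)²)) = 1/(-937311 + (-8 + 4*(-51)²)) = 1/(-937311 + (-8 + 4*2601)) = 1/(-937311 + (-8 + 10404)) = 1/(-937311 + 10396) = 1/(-926915) = -1/926915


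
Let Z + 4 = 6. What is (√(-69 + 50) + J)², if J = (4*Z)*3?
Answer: (24 + I*√19)² ≈ 557.0 + 209.23*I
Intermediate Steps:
Z = 2 (Z = -4 + 6 = 2)
J = 24 (J = (4*2)*3 = 8*3 = 24)
(√(-69 + 50) + J)² = (√(-69 + 50) + 24)² = (√(-19) + 24)² = (I*√19 + 24)² = (24 + I*√19)²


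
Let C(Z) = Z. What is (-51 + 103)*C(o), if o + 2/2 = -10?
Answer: -572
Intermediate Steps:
o = -11 (o = -1 - 10 = -11)
(-51 + 103)*C(o) = (-51 + 103)*(-11) = 52*(-11) = -572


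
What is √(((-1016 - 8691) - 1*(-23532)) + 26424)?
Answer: √40249 ≈ 200.62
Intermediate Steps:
√(((-1016 - 8691) - 1*(-23532)) + 26424) = √((-9707 + 23532) + 26424) = √(13825 + 26424) = √40249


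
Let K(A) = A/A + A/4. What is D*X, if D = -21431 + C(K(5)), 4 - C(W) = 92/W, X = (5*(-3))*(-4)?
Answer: -3864220/3 ≈ -1.2881e+6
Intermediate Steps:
K(A) = 1 + A/4 (K(A) = 1 + A*(¼) = 1 + A/4)
X = 60 (X = -15*(-4) = 60)
C(W) = 4 - 92/W
D = -193211/9 (D = -21431 + (4 - 92/(1 + (¼)*5)) = -21431 + (4 - 92/(1 + 5/4)) = -21431 + (4 - 92/9/4) = -21431 + (4 - 92*4/9) = -21431 + (4 - 368/9) = -21431 - 332/9 = -193211/9 ≈ -21468.)
D*X = -193211/9*60 = -3864220/3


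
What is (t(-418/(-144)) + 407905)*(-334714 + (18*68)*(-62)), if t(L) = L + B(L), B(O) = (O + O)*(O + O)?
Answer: -108541062604223/648 ≈ -1.6750e+11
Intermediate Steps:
B(O) = 4*O**2 (B(O) = (2*O)*(2*O) = 4*O**2)
t(L) = L + 4*L**2
(t(-418/(-144)) + 407905)*(-334714 + (18*68)*(-62)) = ((-418/(-144))*(1 + 4*(-418/(-144))) + 407905)*(-334714 + (18*68)*(-62)) = ((-418*(-1/144))*(1 + 4*(-418*(-1/144))) + 407905)*(-334714 + 1224*(-62)) = (209*(1 + 4*(209/72))/72 + 407905)*(-334714 - 75888) = (209*(1 + 209/18)/72 + 407905)*(-410602) = ((209/72)*(227/18) + 407905)*(-410602) = (47443/1296 + 407905)*(-410602) = (528692323/1296)*(-410602) = -108541062604223/648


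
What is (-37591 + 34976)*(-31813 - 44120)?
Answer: 198564795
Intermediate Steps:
(-37591 + 34976)*(-31813 - 44120) = -2615*(-75933) = 198564795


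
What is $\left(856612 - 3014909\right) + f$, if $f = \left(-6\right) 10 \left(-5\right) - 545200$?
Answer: $-2703197$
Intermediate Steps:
$f = -544900$ ($f = \left(-60\right) \left(-5\right) - 545200 = 300 - 545200 = -544900$)
$\left(856612 - 3014909\right) + f = \left(856612 - 3014909\right) - 544900 = -2158297 - 544900 = -2703197$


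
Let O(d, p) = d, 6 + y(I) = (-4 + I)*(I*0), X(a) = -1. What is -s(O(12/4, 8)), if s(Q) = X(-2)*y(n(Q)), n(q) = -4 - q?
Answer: -6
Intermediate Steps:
y(I) = -6 (y(I) = -6 + (-4 + I)*(I*0) = -6 + (-4 + I)*0 = -6 + 0 = -6)
s(Q) = 6 (s(Q) = -1*(-6) = 6)
-s(O(12/4, 8)) = -1*6 = -6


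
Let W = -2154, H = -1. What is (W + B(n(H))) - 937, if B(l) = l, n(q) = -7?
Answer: -3098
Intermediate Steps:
(W + B(n(H))) - 937 = (-2154 - 7) - 937 = -2161 - 937 = -3098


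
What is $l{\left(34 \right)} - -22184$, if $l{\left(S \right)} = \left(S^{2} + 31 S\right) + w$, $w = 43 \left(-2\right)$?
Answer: $24308$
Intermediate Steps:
$w = -86$
$l{\left(S \right)} = -86 + S^{2} + 31 S$ ($l{\left(S \right)} = \left(S^{2} + 31 S\right) - 86 = -86 + S^{2} + 31 S$)
$l{\left(34 \right)} - -22184 = \left(-86 + 34^{2} + 31 \cdot 34\right) - -22184 = \left(-86 + 1156 + 1054\right) + 22184 = 2124 + 22184 = 24308$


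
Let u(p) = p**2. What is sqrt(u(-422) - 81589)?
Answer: sqrt(96495) ≈ 310.64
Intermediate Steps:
sqrt(u(-422) - 81589) = sqrt((-422)**2 - 81589) = sqrt(178084 - 81589) = sqrt(96495)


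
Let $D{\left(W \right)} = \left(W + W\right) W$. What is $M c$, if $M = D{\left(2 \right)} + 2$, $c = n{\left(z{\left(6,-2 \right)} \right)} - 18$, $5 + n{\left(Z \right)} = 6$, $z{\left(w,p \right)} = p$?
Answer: $-170$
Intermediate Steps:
$D{\left(W \right)} = 2 W^{2}$ ($D{\left(W \right)} = 2 W W = 2 W^{2}$)
$n{\left(Z \right)} = 1$ ($n{\left(Z \right)} = -5 + 6 = 1$)
$c = -17$ ($c = 1 - 18 = -17$)
$M = 10$ ($M = 2 \cdot 2^{2} + 2 = 2 \cdot 4 + 2 = 8 + 2 = 10$)
$M c = 10 \left(-17\right) = -170$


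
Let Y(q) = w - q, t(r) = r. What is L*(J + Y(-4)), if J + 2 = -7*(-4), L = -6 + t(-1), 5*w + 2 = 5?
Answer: -1071/5 ≈ -214.20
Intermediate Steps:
w = 3/5 (w = -2/5 + (1/5)*5 = -2/5 + 1 = 3/5 ≈ 0.60000)
L = -7 (L = -6 - 1 = -7)
Y(q) = 3/5 - q
J = 26 (J = -2 - 7*(-4) = -2 + 28 = 26)
L*(J + Y(-4)) = -7*(26 + (3/5 - 1*(-4))) = -7*(26 + (3/5 + 4)) = -7*(26 + 23/5) = -7*153/5 = -1071/5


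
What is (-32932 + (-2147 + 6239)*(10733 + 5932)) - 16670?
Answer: 68143578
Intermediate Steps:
(-32932 + (-2147 + 6239)*(10733 + 5932)) - 16670 = (-32932 + 4092*16665) - 16670 = (-32932 + 68193180) - 16670 = 68160248 - 16670 = 68143578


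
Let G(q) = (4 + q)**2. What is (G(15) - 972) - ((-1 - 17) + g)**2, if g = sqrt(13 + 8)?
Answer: -956 + 36*sqrt(21) ≈ -791.03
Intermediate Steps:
g = sqrt(21) ≈ 4.5826
(G(15) - 972) - ((-1 - 17) + g)**2 = ((4 + 15)**2 - 972) - ((-1 - 17) + sqrt(21))**2 = (19**2 - 972) - (-18 + sqrt(21))**2 = (361 - 972) - (-18 + sqrt(21))**2 = -611 - (-18 + sqrt(21))**2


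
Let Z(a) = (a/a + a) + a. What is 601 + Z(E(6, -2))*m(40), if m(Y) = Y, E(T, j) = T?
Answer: 1121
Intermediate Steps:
Z(a) = 1 + 2*a (Z(a) = (1 + a) + a = 1 + 2*a)
601 + Z(E(6, -2))*m(40) = 601 + (1 + 2*6)*40 = 601 + (1 + 12)*40 = 601 + 13*40 = 601 + 520 = 1121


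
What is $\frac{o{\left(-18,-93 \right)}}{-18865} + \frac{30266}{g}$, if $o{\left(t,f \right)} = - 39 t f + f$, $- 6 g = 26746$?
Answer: $- \frac{838590903}{252281645} \approx -3.324$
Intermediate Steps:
$g = - \frac{13373}{3}$ ($g = \left(- \frac{1}{6}\right) 26746 = - \frac{13373}{3} \approx -4457.7$)
$o{\left(t,f \right)} = f - 39 f t$ ($o{\left(t,f \right)} = - 39 f t + f = f - 39 f t$)
$\frac{o{\left(-18,-93 \right)}}{-18865} + \frac{30266}{g} = \frac{\left(-93\right) \left(1 - -702\right)}{-18865} + \frac{30266}{- \frac{13373}{3}} = - 93 \left(1 + 702\right) \left(- \frac{1}{18865}\right) + 30266 \left(- \frac{3}{13373}\right) = \left(-93\right) 703 \left(- \frac{1}{18865}\right) - \frac{90798}{13373} = \left(-65379\right) \left(- \frac{1}{18865}\right) - \frac{90798}{13373} = \frac{65379}{18865} - \frac{90798}{13373} = - \frac{838590903}{252281645}$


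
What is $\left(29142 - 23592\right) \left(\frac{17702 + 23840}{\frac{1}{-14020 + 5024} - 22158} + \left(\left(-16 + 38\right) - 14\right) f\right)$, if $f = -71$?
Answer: $- \frac{630452613103200}{199333369} \approx -3.1628 \cdot 10^{6}$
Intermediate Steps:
$\left(29142 - 23592\right) \left(\frac{17702 + 23840}{\frac{1}{-14020 + 5024} - 22158} + \left(\left(-16 + 38\right) - 14\right) f\right) = \left(29142 - 23592\right) \left(\frac{17702 + 23840}{\frac{1}{-14020 + 5024} - 22158} + \left(\left(-16 + 38\right) - 14\right) \left(-71\right)\right) = 5550 \left(\frac{41542}{\frac{1}{-8996} - 22158} + \left(22 - 14\right) \left(-71\right)\right) = 5550 \left(\frac{41542}{- \frac{1}{8996} - 22158} + 8 \left(-71\right)\right) = 5550 \left(\frac{41542}{- \frac{199333369}{8996}} - 568\right) = 5550 \left(41542 \left(- \frac{8996}{199333369}\right) - 568\right) = 5550 \left(- \frac{373711832}{199333369} - 568\right) = 5550 \left(- \frac{113595065424}{199333369}\right) = - \frac{630452613103200}{199333369}$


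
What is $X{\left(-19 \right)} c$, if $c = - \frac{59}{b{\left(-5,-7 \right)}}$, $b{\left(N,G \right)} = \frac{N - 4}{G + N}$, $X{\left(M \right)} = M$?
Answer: $\frac{4484}{3} \approx 1494.7$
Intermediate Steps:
$b{\left(N,G \right)} = \frac{-4 + N}{G + N}$
$c = - \frac{236}{3}$ ($c = - \frac{59}{\frac{1}{-7 - 5} \left(-4 - 5\right)} = - \frac{59}{\frac{1}{-12} \left(-9\right)} = - \frac{59}{\left(- \frac{1}{12}\right) \left(-9\right)} = - \frac{59}{\frac{3}{4}} = \left(-59\right) \frac{4}{3} = - \frac{236}{3} \approx -78.667$)
$X{\left(-19 \right)} c = \left(-19\right) \left(- \frac{236}{3}\right) = \frac{4484}{3}$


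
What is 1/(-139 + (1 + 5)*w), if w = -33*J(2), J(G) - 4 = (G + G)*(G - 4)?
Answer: 1/653 ≈ 0.0015314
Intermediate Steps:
J(G) = 4 + 2*G*(-4 + G) (J(G) = 4 + (G + G)*(G - 4) = 4 + (2*G)*(-4 + G) = 4 + 2*G*(-4 + G))
w = 132 (w = -33*(4 - 8*2 + 2*2²) = -33*(4 - 16 + 2*4) = -33*(4 - 16 + 8) = -33*(-4) = 132)
1/(-139 + (1 + 5)*w) = 1/(-139 + (1 + 5)*132) = 1/(-139 + 6*132) = 1/(-139 + 792) = 1/653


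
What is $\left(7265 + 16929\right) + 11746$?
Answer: $35940$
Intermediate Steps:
$\left(7265 + 16929\right) + 11746 = 24194 + 11746 = 35940$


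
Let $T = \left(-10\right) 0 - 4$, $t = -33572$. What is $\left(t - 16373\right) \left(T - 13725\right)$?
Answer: $685694905$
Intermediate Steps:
$T = -4$ ($T = 0 - 4 = -4$)
$\left(t - 16373\right) \left(T - 13725\right) = \left(-33572 - 16373\right) \left(-4 - 13725\right) = \left(-49945\right) \left(-13729\right) = 685694905$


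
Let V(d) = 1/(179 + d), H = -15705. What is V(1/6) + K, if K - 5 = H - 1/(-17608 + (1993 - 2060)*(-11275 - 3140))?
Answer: -16003189179393/1019311775 ≈ -15700.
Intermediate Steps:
K = -14886692901/948197 (K = 5 + (-15705 - 1/(-17608 + (1993 - 2060)*(-11275 - 3140))) = 5 + (-15705 - 1/(-17608 - 67*(-14415))) = 5 + (-15705 - 1/(-17608 + 965805)) = 5 + (-15705 - 1/948197) = 5 - 14891433886/948197 = -14886692901/948197 ≈ -15700.)
V(1/6) + K = 1/(179 + 1/6) - 14886692901/948197 = 1/(1075/6) - 14886692901/948197 = 6/1075 - 14886692901/948197 = -16003189179393/1019311775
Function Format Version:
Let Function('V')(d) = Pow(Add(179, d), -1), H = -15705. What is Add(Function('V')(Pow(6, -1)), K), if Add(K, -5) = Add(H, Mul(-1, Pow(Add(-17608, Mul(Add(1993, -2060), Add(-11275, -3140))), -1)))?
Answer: Rational(-16003189179393, 1019311775) ≈ -15700.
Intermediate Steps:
K = Rational(-14886692901, 948197) (K = Add(5, Add(-15705, Mul(-1, Pow(Add(-17608, Mul(Add(1993, -2060), Add(-11275, -3140))), -1)))) = Add(5, Add(-15705, Mul(-1, Pow(Add(-17608, Mul(-67, -14415)), -1)))) = Add(5, Add(-15705, Mul(-1, Pow(Add(-17608, 965805), -1)))) = Add(5, Add(-15705, Mul(-1, Pow(948197, -1)))) = Add(5, Add(-15705, Mul(-1, Rational(1, 948197)))) = Add(5, Add(-15705, Rational(-1, 948197))) = Add(5, Rational(-14891433886, 948197)) = Rational(-14886692901, 948197) ≈ -15700.)
Add(Function('V')(Pow(6, -1)), K) = Add(Pow(Add(179, Pow(6, -1)), -1), Rational(-14886692901, 948197)) = Add(Pow(Add(179, Rational(1, 6)), -1), Rational(-14886692901, 948197)) = Add(Pow(Rational(1075, 6), -1), Rational(-14886692901, 948197)) = Add(Rational(6, 1075), Rational(-14886692901, 948197)) = Rational(-16003189179393, 1019311775)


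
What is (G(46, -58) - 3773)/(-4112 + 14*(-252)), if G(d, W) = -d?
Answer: 3819/7640 ≈ 0.49987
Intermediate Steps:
(G(46, -58) - 3773)/(-4112 + 14*(-252)) = (-1*46 - 3773)/(-4112 + 14*(-252)) = (-46 - 3773)/(-4112 - 3528) = -3819/(-7640) = -3819*(-1/7640) = 3819/7640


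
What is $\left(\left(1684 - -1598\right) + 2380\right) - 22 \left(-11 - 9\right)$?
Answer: $6102$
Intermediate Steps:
$\left(\left(1684 - -1598\right) + 2380\right) - 22 \left(-11 - 9\right) = \left(\left(1684 + 1598\right) + 2380\right) - -440 = \left(3282 + 2380\right) + 440 = 5662 + 440 = 6102$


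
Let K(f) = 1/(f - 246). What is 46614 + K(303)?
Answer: 2656999/57 ≈ 46614.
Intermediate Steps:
K(f) = 1/(-246 + f)
46614 + K(303) = 46614 + 1/(-246 + 303) = 46614 + 1/57 = 2656999/57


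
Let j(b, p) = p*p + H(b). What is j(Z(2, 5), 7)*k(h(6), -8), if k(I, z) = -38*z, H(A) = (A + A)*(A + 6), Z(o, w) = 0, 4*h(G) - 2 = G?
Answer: 14896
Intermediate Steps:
h(G) = 1/2 + G/4
H(A) = 2*A*(6 + A) (H(A) = (2*A)*(6 + A) = 2*A*(6 + A))
j(b, p) = p**2 + 2*b*(6 + b) (j(b, p) = p*p + 2*b*(6 + b) = p**2 + 2*b*(6 + b))
j(Z(2, 5), 7)*k(h(6), -8) = (7**2 + 2*0*(6 + 0))*(-38*(-8)) = (49 + 2*0*6)*304 = (49 + 0)*304 = 49*304 = 14896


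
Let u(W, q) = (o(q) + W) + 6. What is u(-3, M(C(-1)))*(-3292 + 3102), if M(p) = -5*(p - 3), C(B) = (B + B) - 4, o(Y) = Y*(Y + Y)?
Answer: -770070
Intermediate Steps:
o(Y) = 2*Y**2 (o(Y) = Y*(2*Y) = 2*Y**2)
C(B) = -4 + 2*B (C(B) = 2*B - 4 = -4 + 2*B)
M(p) = 15 - 5*p (M(p) = -5*(-3 + p) = 15 - 5*p)
u(W, q) = 6 + W + 2*q**2 (u(W, q) = (2*q**2 + W) + 6 = (W + 2*q**2) + 6 = 6 + W + 2*q**2)
u(-3, M(C(-1)))*(-3292 + 3102) = (6 - 3 + 2*(15 - 5*(-4 + 2*(-1)))**2)*(-3292 + 3102) = (6 - 3 + 2*(15 - 5*(-4 - 2))**2)*(-190) = (6 - 3 + 2*(15 - 5*(-6))**2)*(-190) = (6 - 3 + 2*(15 + 30)**2)*(-190) = (6 - 3 + 2*45**2)*(-190) = (6 - 3 + 2*2025)*(-190) = (6 - 3 + 4050)*(-190) = 4053*(-190) = -770070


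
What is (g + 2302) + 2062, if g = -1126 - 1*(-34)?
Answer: 3272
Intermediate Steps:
g = -1092 (g = -1126 + 34 = -1092)
(g + 2302) + 2062 = (-1092 + 2302) + 2062 = 1210 + 2062 = 3272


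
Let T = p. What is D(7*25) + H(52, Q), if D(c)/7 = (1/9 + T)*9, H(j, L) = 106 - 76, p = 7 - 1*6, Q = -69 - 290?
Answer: 100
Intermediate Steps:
Q = -359
p = 1 (p = 7 - 6 = 1)
T = 1
H(j, L) = 30
D(c) = 70 (D(c) = 7*((1/9 + 1)*9) = 7*((⅑ + 1)*9) = 7*((10/9)*9) = 7*10 = 70)
D(7*25) + H(52, Q) = 70 + 30 = 100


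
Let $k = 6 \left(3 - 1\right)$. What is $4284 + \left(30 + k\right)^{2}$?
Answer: $6048$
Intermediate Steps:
$k = 12$ ($k = 6 \cdot 2 = 12$)
$4284 + \left(30 + k\right)^{2} = 4284 + \left(30 + 12\right)^{2} = 4284 + 42^{2} = 4284 + 1764 = 6048$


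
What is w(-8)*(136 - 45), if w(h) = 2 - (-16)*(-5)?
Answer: -7098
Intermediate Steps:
w(h) = -78 (w(h) = 2 - 4*20 = 2 - 80 = -78)
w(-8)*(136 - 45) = -78*(136 - 45) = -78*91 = -7098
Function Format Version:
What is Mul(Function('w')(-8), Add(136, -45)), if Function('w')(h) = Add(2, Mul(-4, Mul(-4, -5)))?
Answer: -7098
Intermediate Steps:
Function('w')(h) = -78 (Function('w')(h) = Add(2, Mul(-4, 20)) = Add(2, -80) = -78)
Mul(Function('w')(-8), Add(136, -45)) = Mul(-78, Add(136, -45)) = Mul(-78, 91) = -7098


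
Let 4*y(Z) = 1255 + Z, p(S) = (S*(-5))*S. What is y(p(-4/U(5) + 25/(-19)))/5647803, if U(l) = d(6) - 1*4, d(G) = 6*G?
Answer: 28755715/521947362048 ≈ 5.5093e-5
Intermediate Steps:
U(l) = 32 (U(l) = 6*6 - 1*4 = 36 - 4 = 32)
p(S) = -5*S**2 (p(S) = (-5*S)*S = -5*S**2)
y(Z) = 1255/4 + Z/4 (y(Z) = (1255 + Z)/4 = 1255/4 + Z/4)
y(p(-4/U(5) + 25/(-19)))/5647803 = (1255/4 + (-5*(-4/32 + 25/(-19))**2)/4)/5647803 = (1255/4 + (-5*(-4*1/32 + 25*(-1/19))**2)/4)*(1/5647803) = (1255/4 + (-5*(-1/8 - 25/19)**2)/4)*(1/5647803) = (1255/4 + (-5*(-219/152)**2)/4)*(1/5647803) = (1255/4 + (-5*47961/23104)/4)*(1/5647803) = (1255/4 + (1/4)*(-239805/23104))*(1/5647803) = (1255/4 - 239805/92416)*(1/5647803) = (28755715/92416)*(1/5647803) = 28755715/521947362048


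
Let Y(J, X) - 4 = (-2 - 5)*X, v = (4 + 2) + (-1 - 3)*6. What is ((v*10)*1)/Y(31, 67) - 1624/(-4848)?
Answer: 13565/18786 ≈ 0.72208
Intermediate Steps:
v = -18 (v = 6 - 4*6 = 6 - 24 = -18)
Y(J, X) = 4 - 7*X (Y(J, X) = 4 + (-2 - 5)*X = 4 - 7*X)
((v*10)*1)/Y(31, 67) - 1624/(-4848) = (-18*10*1)/(4 - 7*67) - 1624/(-4848) = (-180*1)/(4 - 469) - 1624*(-1/4848) = -180/(-465) + 203/606 = -180*(-1/465) + 203/606 = 12/31 + 203/606 = 13565/18786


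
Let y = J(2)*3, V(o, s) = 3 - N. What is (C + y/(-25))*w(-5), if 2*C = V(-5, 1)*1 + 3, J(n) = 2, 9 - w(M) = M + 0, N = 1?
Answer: 791/25 ≈ 31.640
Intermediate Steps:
w(M) = 9 - M (w(M) = 9 - (M + 0) = 9 - M)
V(o, s) = 2 (V(o, s) = 3 - 1*1 = 3 - 1 = 2)
C = 5/2 (C = (2*1 + 3)/2 = (2 + 3)/2 = (1/2)*5 = 5/2 ≈ 2.5000)
y = 6 (y = 2*3 = 6)
(C + y/(-25))*w(-5) = (5/2 + 6/(-25))*(9 - 1*(-5)) = (5/2 + 6*(-1/25))*(9 + 5) = (5/2 - 6/25)*14 = (113/50)*14 = 791/25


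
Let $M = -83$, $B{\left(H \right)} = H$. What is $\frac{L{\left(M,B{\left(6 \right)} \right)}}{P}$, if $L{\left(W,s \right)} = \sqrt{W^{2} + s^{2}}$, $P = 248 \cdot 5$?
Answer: $\frac{\sqrt{277}}{248} \approx 0.06711$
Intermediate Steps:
$P = 1240$
$\frac{L{\left(M,B{\left(6 \right)} \right)}}{P} = \frac{\sqrt{\left(-83\right)^{2} + 6^{2}}}{1240} = \sqrt{6889 + 36} \cdot \frac{1}{1240} = \sqrt{6925} \cdot \frac{1}{1240} = 5 \sqrt{277} \cdot \frac{1}{1240} = \frac{\sqrt{277}}{248}$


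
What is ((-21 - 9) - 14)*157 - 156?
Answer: -7064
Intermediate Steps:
((-21 - 9) - 14)*157 - 156 = (-30 - 14)*157 - 156 = -44*157 - 156 = -6908 - 156 = -7064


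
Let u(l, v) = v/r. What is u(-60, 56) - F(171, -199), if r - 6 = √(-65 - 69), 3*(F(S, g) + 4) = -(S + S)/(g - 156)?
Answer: 6826/1207 - 28*I*√134/85 ≈ 5.6553 - 3.8132*I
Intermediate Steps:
F(S, g) = -4 - 2*S/(3*(-156 + g)) (F(S, g) = -4 + (-(S + S)/(g - 156))/3 = -4 + (-2*S/(-156 + g))/3 = -4 - 2*S/(3*(-156 + g)))
r = 6 + I*√134 (r = 6 + √(-65 - 69) = 6 + √(-134) = 6 + I*√134 ≈ 6.0 + 11.576*I)
u(l, v) = v/(6 + I*√134)
u(-60, 56) - F(171, -199) = ((3/85)*56 - 1/170*I*56*√134) - 2*(936 - 1*171 - 6*(-199))/(3*(-156 - 199)) = (168/85 - 28*I*√134/85) - 2*(936 - 171 + 1194)/(3*(-355)) = (168/85 - 28*I*√134/85) - 2*(-1)*1959/(3*355) = (168/85 - 28*I*√134/85) - 1*(-1306/355) = (168/85 - 28*I*√134/85) + 1306/355 = 6826/1207 - 28*I*√134/85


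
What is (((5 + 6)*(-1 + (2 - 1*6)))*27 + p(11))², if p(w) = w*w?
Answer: 1860496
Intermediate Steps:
p(w) = w²
(((5 + 6)*(-1 + (2 - 1*6)))*27 + p(11))² = (((5 + 6)*(-1 + (2 - 1*6)))*27 + 11²)² = ((11*(-1 + (2 - 6)))*27 + 121)² = ((11*(-1 - 4))*27 + 121)² = ((11*(-5))*27 + 121)² = (-55*27 + 121)² = (-1485 + 121)² = (-1364)² = 1860496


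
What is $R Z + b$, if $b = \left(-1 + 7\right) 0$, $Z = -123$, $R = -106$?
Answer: $13038$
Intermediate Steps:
$b = 0$ ($b = 6 \cdot 0 = 0$)
$R Z + b = \left(-106\right) \left(-123\right) + 0 = 13038 + 0 = 13038$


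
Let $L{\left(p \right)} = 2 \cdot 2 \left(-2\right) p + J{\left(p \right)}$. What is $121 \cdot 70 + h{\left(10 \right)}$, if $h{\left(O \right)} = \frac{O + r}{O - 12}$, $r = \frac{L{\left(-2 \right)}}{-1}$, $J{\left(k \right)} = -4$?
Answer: $8471$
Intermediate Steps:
$L{\left(p \right)} = -4 - 8 p$ ($L{\left(p \right)} = 2 \cdot 2 \left(-2\right) p - 4 = 2 \left(- 4 p\right) - 4 = - 8 p - 4 = -4 - 8 p$)
$r = -12$ ($r = \frac{-4 - -16}{-1} = \left(-4 + 16\right) \left(-1\right) = 12 \left(-1\right) = -12$)
$h{\left(O \right)} = 1$ ($h{\left(O \right)} = \frac{O - 12}{O - 12} = \frac{-12 + O}{-12 + O} = 1$)
$121 \cdot 70 + h{\left(10 \right)} = 121 \cdot 70 + 1 = 8470 + 1 = 8471$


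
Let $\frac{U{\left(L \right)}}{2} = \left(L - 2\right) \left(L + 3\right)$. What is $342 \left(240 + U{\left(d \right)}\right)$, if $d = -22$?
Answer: $393984$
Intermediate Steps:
$U{\left(L \right)} = 2 \left(-2 + L\right) \left(3 + L\right)$ ($U{\left(L \right)} = 2 \left(L - 2\right) \left(L + 3\right) = 2 \left(-2 + L\right) \left(3 + L\right)$)
$342 \left(240 + U{\left(d \right)}\right) = 342 \left(240 + \left(-12 + 2 \left(-22\right) + 2 \left(-22\right)^{2}\right)\right) = 342 \left(240 - -912\right) = 342 \left(240 + 912\right) = 342 \cdot 1152 = 393984$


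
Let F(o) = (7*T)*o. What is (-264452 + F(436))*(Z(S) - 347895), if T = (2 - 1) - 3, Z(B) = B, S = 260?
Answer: 94054735060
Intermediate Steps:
T = -2 (T = 1 - 3 = -2)
F(o) = -14*o (F(o) = (7*(-2))*o = -14*o)
(-264452 + F(436))*(Z(S) - 347895) = (-264452 - 14*436)*(260 - 347895) = (-264452 - 6104)*(-347635) = -270556*(-347635) = 94054735060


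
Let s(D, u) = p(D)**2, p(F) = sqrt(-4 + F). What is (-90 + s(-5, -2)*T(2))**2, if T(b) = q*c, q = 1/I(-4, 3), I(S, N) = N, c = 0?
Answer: 8100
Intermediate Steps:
q = 1/3 ≈ 0.33333
T(b) = 0 (T(b) = (1/3)*0 = 0)
s(D, u) = -4 + D (s(D, u) = (sqrt(-4 + D))**2 = -4 + D)
(-90 + s(-5, -2)*T(2))**2 = (-90 + (-4 - 5)*0)**2 = (-90 - 9*0)**2 = (-90 + 0)**2 = (-90)**2 = 8100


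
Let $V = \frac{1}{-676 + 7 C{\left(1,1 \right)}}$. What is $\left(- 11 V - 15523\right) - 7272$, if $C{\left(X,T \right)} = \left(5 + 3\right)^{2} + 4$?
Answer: $- \frac{4558989}{200} \approx -22795.0$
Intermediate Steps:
$C{\left(X,T \right)} = 68$ ($C{\left(X,T \right)} = 8^{2} + 4 = 64 + 4 = 68$)
$V = - \frac{1}{200}$ ($V = \frac{1}{-676 + 7 \cdot 68} = \frac{1}{-676 + 476} = \frac{1}{-200} = - \frac{1}{200} \approx -0.005$)
$\left(- 11 V - 15523\right) - 7272 = \left(\left(-11\right) \left(- \frac{1}{200}\right) - 15523\right) - 7272 = \left(\frac{11}{200} - 15523\right) - 7272 = - \frac{3104589}{200} - 7272 = - \frac{4558989}{200}$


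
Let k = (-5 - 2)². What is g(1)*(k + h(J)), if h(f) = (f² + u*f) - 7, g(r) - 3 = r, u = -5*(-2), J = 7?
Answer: 644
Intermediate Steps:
k = 49 (k = (-7)² = 49)
u = 10
g(r) = 3 + r
h(f) = -7 + f² + 10*f (h(f) = (f² + 10*f) - 7 = -7 + f² + 10*f)
g(1)*(k + h(J)) = (3 + 1)*(49 + (-7 + 7² + 10*7)) = 4*(49 + (-7 + 49 + 70)) = 4*(49 + 112) = 4*161 = 644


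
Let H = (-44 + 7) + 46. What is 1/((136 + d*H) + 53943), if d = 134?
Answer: 1/55285 ≈ 1.8088e-5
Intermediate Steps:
H = 9 (H = -37 + 46 = 9)
1/((136 + d*H) + 53943) = 1/((136 + 134*9) + 53943) = 1/((136 + 1206) + 53943) = 1/(1342 + 53943) = 1/55285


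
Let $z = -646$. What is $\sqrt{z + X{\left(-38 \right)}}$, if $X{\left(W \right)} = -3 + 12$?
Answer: $7 i \sqrt{13} \approx 25.239 i$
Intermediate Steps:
$X{\left(W \right)} = 9$
$\sqrt{z + X{\left(-38 \right)}} = \sqrt{-646 + 9} = \sqrt{-637} = 7 i \sqrt{13}$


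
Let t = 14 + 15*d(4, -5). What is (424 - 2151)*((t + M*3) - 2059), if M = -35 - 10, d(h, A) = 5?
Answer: 3635335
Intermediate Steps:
M = -45
t = 89 (t = 14 + 15*5 = 14 + 75 = 89)
(424 - 2151)*((t + M*3) - 2059) = (424 - 2151)*((89 - 45*3) - 2059) = -1727*((89 - 135) - 2059) = -1727*(-46 - 2059) = -1727*(-2105) = 3635335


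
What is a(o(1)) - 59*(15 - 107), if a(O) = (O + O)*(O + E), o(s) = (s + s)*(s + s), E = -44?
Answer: 5108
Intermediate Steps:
o(s) = 4*s**2 (o(s) = (2*s)*(2*s) = 4*s**2)
a(O) = 2*O*(-44 + O) (a(O) = (O + O)*(O - 44) = (2*O)*(-44 + O) = 2*O*(-44 + O))
a(o(1)) - 59*(15 - 107) = 2*(4*1**2)*(-44 + 4*1**2) - 59*(15 - 107) = 2*(4*1)*(-44 + 4*1) - 59*(-92) = 2*4*(-44 + 4) - 1*(-5428) = 2*4*(-40) + 5428 = -320 + 5428 = 5108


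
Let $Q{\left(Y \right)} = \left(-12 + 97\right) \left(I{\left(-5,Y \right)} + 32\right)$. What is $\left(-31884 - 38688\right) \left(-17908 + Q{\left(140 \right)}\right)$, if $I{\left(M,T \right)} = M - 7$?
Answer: $1143830976$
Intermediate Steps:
$I{\left(M,T \right)} = -7 + M$
$Q{\left(Y \right)} = 1700$ ($Q{\left(Y \right)} = \left(-12 + 97\right) \left(\left(-7 - 5\right) + 32\right) = 85 \left(-12 + 32\right) = 85 \cdot 20 = 1700$)
$\left(-31884 - 38688\right) \left(-17908 + Q{\left(140 \right)}\right) = \left(-31884 - 38688\right) \left(-17908 + 1700\right) = \left(-70572\right) \left(-16208\right) = 1143830976$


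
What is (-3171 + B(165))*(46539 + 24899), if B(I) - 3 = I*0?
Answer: -226315584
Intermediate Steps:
B(I) = 3 (B(I) = 3 + I*0 = 3 + 0 = 3)
(-3171 + B(165))*(46539 + 24899) = (-3171 + 3)*(46539 + 24899) = -3168*71438 = -226315584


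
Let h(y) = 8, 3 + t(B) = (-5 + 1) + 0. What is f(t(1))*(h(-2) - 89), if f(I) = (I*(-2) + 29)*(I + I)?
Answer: 48762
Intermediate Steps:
t(B) = -7 (t(B) = -3 + ((-5 + 1) + 0) = -3 + (-4 + 0) = -3 - 4 = -7)
f(I) = 2*I*(29 - 2*I) (f(I) = (-2*I + 29)*(2*I) = (29 - 2*I)*(2*I) = 2*I*(29 - 2*I))
f(t(1))*(h(-2) - 89) = (2*(-7)*(29 - 2*(-7)))*(8 - 89) = (2*(-7)*(29 + 14))*(-81) = (2*(-7)*43)*(-81) = -602*(-81) = 48762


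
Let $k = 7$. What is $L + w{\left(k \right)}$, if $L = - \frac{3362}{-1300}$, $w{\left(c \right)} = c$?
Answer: $\frac{6231}{650} \approx 9.5862$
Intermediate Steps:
$L = \frac{1681}{650}$ ($L = - \frac{3362 \left(-1\right)}{1300} = \left(-1\right) \left(- \frac{1681}{650}\right) = \frac{1681}{650} \approx 2.5862$)
$L + w{\left(k \right)} = \frac{1681}{650} + 7 = \frac{6231}{650}$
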